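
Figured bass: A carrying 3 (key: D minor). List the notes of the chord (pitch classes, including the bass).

A, C, E

The written figures 3 are shorthand for 5/3: the 5 is implied.
A third above A in this key is C.
A fifth above A in this key is E.
Together with the bass A, this spells A minor in root position.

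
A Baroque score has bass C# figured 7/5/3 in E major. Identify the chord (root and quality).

C# minor seventh

The figures 7/5/3 indicate a seventh chord in root position.
In root position the bass is the root, so the root is C#.
The chord tones are C#, E, G#, B, giving C# minor seventh.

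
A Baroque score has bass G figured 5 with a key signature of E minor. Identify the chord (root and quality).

The figures 5 indicate a triad in root position.
In root position the bass is the root, so the root is G.
The chord tones are G, B, D, giving G major.

G major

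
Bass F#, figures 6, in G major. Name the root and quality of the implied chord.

D major

The figures 6 indicate a triad in first inversion.
In first inversion the root lies a sixth above the bass: a sixth above F# in G major is D.
The chord tones are F#, A, D, giving D major.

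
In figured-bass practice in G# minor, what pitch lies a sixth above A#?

F#

Counting 5 letter steps above A# lands on F; in G# minor, that letter is F#.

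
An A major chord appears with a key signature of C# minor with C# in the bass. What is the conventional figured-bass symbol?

C# is the third of A major, so the chord is in first inversion.
A triad in first inversion is figured 6/3, conventionally abbreviated 6.

6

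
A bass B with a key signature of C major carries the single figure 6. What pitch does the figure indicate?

Counting 5 letter steps above B lands on G; in C major, that letter is G.

G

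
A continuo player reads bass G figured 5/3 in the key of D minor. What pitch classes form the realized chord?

A third above G in this key is Bb.
A fifth above G in this key is D.
Together with the bass G, this spells G minor in root position.

G, Bb, D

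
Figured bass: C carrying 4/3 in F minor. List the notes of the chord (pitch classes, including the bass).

C, Eb, F, Ab

The written figures 4/3 are shorthand for 6/4/3: the 6 is implied.
A third above C in this key is Eb.
A fourth above C in this key is F.
A sixth above C in this key is Ab.
Together with the bass C, this spells F minor seventh in second inversion.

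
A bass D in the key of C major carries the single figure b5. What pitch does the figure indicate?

Ab

Counting 4 letter steps above D lands on A; in C major, that letter is A.
The b5 figure lowers it a semitone, giving Ab.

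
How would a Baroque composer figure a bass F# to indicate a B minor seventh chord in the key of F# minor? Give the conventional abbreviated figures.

4/3

F# is the fifth of B minor seventh, so the chord is in second inversion.
A seventh chord in second inversion is figured 6/4/3, conventionally abbreviated 4/3.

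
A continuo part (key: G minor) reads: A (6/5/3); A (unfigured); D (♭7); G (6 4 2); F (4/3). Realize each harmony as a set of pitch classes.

A (6/5/3): A, C, Eb, F.
A (5/3): A, C, Eb.
D (b7/5/3): D, F, A, Cb.
G (6/4/2): G, A, C, Eb.
F (6/4/3): F, A, Bb, D.

A, C, Eb, F | A, C, Eb | D, F, A, Cb | G, A, C, Eb | F, A, Bb, D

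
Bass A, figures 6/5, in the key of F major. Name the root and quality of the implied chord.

F major seventh

The figures 6/5 indicate a seventh chord in first inversion.
In first inversion the root lies a sixth above the bass: a sixth above A in F major is F.
The chord tones are A, C, E, F, giving F major seventh.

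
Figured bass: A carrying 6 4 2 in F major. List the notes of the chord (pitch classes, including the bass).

A, Bb, D, F

A second above A in this key is Bb.
A fourth above A in this key is D.
A sixth above A in this key is F.
Together with the bass A, this spells Bb major seventh in third inversion.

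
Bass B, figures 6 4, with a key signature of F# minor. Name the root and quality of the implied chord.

E major

The figures 6 4 indicate a triad in second inversion.
In second inversion the root lies a fourth above the bass: a fourth above B in F# minor is E.
The chord tones are B, E, G#, giving E major.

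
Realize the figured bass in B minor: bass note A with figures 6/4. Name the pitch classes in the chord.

A, D, F#

A fourth above A in this key is D.
A sixth above A in this key is F#.
Together with the bass A, this spells D major in second inversion.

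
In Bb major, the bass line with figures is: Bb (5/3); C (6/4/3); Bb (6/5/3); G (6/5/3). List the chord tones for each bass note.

Bb (5/3): Bb, D, F.
C (6/4/3): C, Eb, F, A.
Bb (6/5/3): Bb, D, F, G.
G (6/5/3): G, Bb, D, Eb.

Bb, D, F | C, Eb, F, A | Bb, D, F, G | G, Bb, D, Eb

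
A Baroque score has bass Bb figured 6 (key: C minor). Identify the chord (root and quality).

The figures 6 indicate a triad in first inversion.
In first inversion the root lies a sixth above the bass: a sixth above Bb in C minor is G.
The chord tones are Bb, D, G, giving G minor.

G minor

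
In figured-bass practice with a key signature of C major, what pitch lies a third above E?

G

Counting 2 letter steps above E lands on G; in C major, that letter is G.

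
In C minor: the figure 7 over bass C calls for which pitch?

Bb

Counting 6 letter steps above C lands on B; in C minor, that letter is Bb.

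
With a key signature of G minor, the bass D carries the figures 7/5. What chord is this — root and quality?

The figures 7/5 indicate a seventh chord in root position.
In root position the bass is the root, so the root is D.
The chord tones are D, F, A, C, giving D minor seventh.

D minor seventh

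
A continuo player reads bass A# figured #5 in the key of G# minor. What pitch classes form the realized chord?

A#, C#, E#

The written figures #5 are shorthand for 5/3: the 3 is implied.
A third above A# in this key is C#.
A fifth above A# in this key is E, raised to E# by the sharp.
Together with the bass A#, this spells A# minor in root position.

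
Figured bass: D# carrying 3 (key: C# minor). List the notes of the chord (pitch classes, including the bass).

The written figures 3 are shorthand for 5/3: the 5 is implied.
A third above D# in this key is F#.
A fifth above D# in this key is A.
Together with the bass D#, this spells D# diminished in root position.

D#, F#, A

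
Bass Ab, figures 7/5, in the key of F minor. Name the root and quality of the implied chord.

Ab major seventh

The figures 7/5 indicate a seventh chord in root position.
In root position the bass is the root, so the root is Ab.
The chord tones are Ab, C, Eb, G, giving Ab major seventh.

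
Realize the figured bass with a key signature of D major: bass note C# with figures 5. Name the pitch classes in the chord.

C#, E, G

The written figures 5 are shorthand for 5/3: the 3 is implied.
A third above C# in this key is E.
A fifth above C# in this key is G.
Together with the bass C#, this spells C# diminished in root position.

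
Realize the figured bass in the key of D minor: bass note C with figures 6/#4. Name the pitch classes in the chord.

C, F#, A

A fourth above C in this key is F, raised to F# by the sharp.
A sixth above C in this key is A.
Together with the bass C, this spells F# diminished in second inversion.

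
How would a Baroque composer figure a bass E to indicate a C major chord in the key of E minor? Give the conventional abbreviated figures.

E is the third of C major, so the chord is in first inversion.
A triad in first inversion is figured 6/3, conventionally abbreviated 6.

6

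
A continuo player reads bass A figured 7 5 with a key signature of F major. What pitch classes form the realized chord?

The written figures 7 5 are shorthand for 7/5/3: the 3 is implied.
A third above A in this key is C.
A fifth above A in this key is E.
A seventh above A in this key is G.
Together with the bass A, this spells A minor seventh in root position.

A, C, E, G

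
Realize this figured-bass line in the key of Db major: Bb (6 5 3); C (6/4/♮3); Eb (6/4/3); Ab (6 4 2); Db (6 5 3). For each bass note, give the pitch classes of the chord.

Bb, Db, F, Gb | C, E, F, Ab | Eb, Gb, Ab, C | Ab, Bb, Db, F | Db, F, Ab, Bb

Bb (6/5/3): Bb, Db, F, Gb.
C (6/4/♮3): C, E, F, Ab.
Eb (6/4/3): Eb, Gb, Ab, C.
Ab (6/4/2): Ab, Bb, Db, F.
Db (6/5/3): Db, F, Ab, Bb.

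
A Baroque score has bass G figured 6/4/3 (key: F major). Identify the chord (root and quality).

C dominant seventh

The figures 6/4/3 indicate a seventh chord in second inversion.
In second inversion the root lies a fourth above the bass: a fourth above G in F major is C.
The chord tones are G, Bb, C, E, giving C dominant seventh.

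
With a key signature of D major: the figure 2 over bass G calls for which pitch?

A

Counting 1 letter step above G lands on A; in D major, that letter is A.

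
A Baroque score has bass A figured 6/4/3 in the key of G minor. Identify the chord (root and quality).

D minor seventh

The figures 6/4/3 indicate a seventh chord in second inversion.
In second inversion the root lies a fourth above the bass: a fourth above A in G minor is D.
The chord tones are A, C, D, F, giving D minor seventh.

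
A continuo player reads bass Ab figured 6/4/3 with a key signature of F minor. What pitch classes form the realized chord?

A third above Ab in this key is C.
A fourth above Ab in this key is Db.
A sixth above Ab in this key is F.
Together with the bass Ab, this spells Db major seventh in second inversion.

Ab, C, Db, F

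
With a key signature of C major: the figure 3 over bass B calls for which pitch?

Counting 2 letter steps above B lands on D; in C major, that letter is D.

D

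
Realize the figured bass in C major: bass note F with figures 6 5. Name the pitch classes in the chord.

The written figures 6 5 are shorthand for 6/5/3: the 3 is implied.
A third above F in this key is A.
A fifth above F in this key is C.
A sixth above F in this key is D.
Together with the bass F, this spells D minor seventh in first inversion.

F, A, C, D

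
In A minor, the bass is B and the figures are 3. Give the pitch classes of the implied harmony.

B, D, F

The written figures 3 are shorthand for 5/3: the 5 is implied.
A third above B in this key is D.
A fifth above B in this key is F.
Together with the bass B, this spells B diminished in root position.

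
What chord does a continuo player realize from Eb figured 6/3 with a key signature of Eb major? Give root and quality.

C minor

The figures 6/3 indicate a triad in first inversion.
In first inversion the root lies a sixth above the bass: a sixth above Eb in Eb major is C.
The chord tones are Eb, G, C, giving C minor.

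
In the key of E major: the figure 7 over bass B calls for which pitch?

A

Counting 6 letter steps above B lands on A; in E major, that letter is A.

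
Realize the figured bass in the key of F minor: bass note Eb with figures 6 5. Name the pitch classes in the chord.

The written figures 6 5 are shorthand for 6/5/3: the 3 is implied.
A third above Eb in this key is G.
A fifth above Eb in this key is Bb.
A sixth above Eb in this key is C.
Together with the bass Eb, this spells C minor seventh in first inversion.

Eb, G, Bb, C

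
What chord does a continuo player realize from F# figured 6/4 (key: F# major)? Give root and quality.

The figures 6/4 indicate a triad in second inversion.
In second inversion the root lies a fourth above the bass: a fourth above F# in F# major is B.
The chord tones are F#, B, D#, giving B major.

B major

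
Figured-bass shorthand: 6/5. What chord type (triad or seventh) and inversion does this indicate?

seventh chord, first inversion

6/5 is shorthand for 6/5/3.
Intervals of 6/5/3 above the bass form a seventh chord; the bass is the third, so this is first inversion.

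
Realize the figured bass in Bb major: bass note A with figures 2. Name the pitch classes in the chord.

The written figures 2 are shorthand for 6/4/2: the 6/4 are implied.
A second above A in this key is Bb.
A fourth above A in this key is D.
A sixth above A in this key is F.
Together with the bass A, this spells Bb major seventh in third inversion.

A, Bb, D, F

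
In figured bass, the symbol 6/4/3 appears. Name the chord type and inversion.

Intervals of 6/4/3 above the bass form a seventh chord; the bass is the fifth, so this is second inversion.

seventh chord, second inversion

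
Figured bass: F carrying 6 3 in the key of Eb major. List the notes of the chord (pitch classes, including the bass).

A third above F in this key is Ab.
A sixth above F in this key is D.
Together with the bass F, this spells D diminished in first inversion.

F, Ab, D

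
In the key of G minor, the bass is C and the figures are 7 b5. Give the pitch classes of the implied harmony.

C, Eb, Gb, Bb

The written figures 7 b5 are shorthand for 7/5/3: the 3 is implied.
A third above C in this key is Eb.
A fifth above C in this key is G, lowered to Gb by the flat.
A seventh above C in this key is Bb.
Together with the bass C, this spells C half-diminished seventh in root position.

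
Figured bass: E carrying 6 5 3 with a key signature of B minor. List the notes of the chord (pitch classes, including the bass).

A third above E in this key is G.
A fifth above E in this key is B.
A sixth above E in this key is C#.
Together with the bass E, this spells C# half-diminished seventh in first inversion.

E, G, B, C#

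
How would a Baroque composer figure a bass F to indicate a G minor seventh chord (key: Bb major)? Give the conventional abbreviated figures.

F is the seventh of G minor seventh, so the chord is in third inversion.
A seventh chord in third inversion is figured 6/4/2, conventionally abbreviated 4/2.

4/2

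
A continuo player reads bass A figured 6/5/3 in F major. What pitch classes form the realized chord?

A third above A in this key is C.
A fifth above A in this key is E.
A sixth above A in this key is F.
Together with the bass A, this spells F major seventh in first inversion.

A, C, E, F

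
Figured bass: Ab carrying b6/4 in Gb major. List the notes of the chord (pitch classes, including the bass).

Ab, Db, Fb

A fourth above Ab in this key is Db.
A sixth above Ab in this key is F, lowered to Fb by the flat.
Together with the bass Ab, this spells Db minor in second inversion.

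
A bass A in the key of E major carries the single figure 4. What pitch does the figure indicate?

Counting 3 letter steps above A lands on D; in E major, that letter is D#.

D#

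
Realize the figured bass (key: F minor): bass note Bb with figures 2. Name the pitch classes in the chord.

Bb, C, Eb, G

The written figures 2 are shorthand for 6/4/2: the 6/4 are implied.
A second above Bb in this key is C.
A fourth above Bb in this key is Eb.
A sixth above Bb in this key is G.
Together with the bass Bb, this spells C minor seventh in third inversion.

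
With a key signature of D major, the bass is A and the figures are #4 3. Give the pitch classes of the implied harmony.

The written figures #4 3 are shorthand for 6/4/3: the 6 is implied.
A third above A in this key is C#.
A fourth above A in this key is D, raised to D# by the sharp.
A sixth above A in this key is F#.
Together with the bass A, this spells D# half-diminished seventh in second inversion.

A, C#, D#, F#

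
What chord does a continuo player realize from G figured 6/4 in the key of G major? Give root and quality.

C major

The figures 6/4 indicate a triad in second inversion.
In second inversion the root lies a fourth above the bass: a fourth above G in G major is C.
The chord tones are G, C, E, giving C major.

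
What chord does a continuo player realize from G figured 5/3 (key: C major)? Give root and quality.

The figures 5/3 indicate a triad in root position.
In root position the bass is the root, so the root is G.
The chord tones are G, B, D, giving G major.

G major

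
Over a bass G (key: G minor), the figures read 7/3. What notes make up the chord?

The written figures 7/3 are shorthand for 7/5/3: the 5 is implied.
A third above G in this key is Bb.
A fifth above G in this key is D.
A seventh above G in this key is F.
Together with the bass G, this spells G minor seventh in root position.

G, Bb, D, F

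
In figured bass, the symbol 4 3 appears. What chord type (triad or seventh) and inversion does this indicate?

4 3 is shorthand for 6/4/3.
Intervals of 6/4/3 above the bass form a seventh chord; the bass is the fifth, so this is second inversion.

seventh chord, second inversion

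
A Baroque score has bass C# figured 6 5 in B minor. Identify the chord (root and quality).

The figures 6 5 indicate a seventh chord in first inversion.
In first inversion the root lies a sixth above the bass: a sixth above C# in B minor is A.
The chord tones are C#, E, G, A, giving A dominant seventh.

A dominant seventh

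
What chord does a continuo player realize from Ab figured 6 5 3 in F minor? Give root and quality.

The figures 6 5 3 indicate a seventh chord in first inversion.
In first inversion the root lies a sixth above the bass: a sixth above Ab in F minor is F.
The chord tones are Ab, C, Eb, F, giving F minor seventh.

F minor seventh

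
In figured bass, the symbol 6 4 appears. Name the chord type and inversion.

triad, second inversion

Intervals of 6/4 above the bass form a triad; the bass is the fifth, so this is second inversion.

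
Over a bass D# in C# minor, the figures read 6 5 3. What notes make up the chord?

D#, F#, A, B

A third above D# in this key is F#.
A fifth above D# in this key is A.
A sixth above D# in this key is B.
Together with the bass D#, this spells B dominant seventh in first inversion.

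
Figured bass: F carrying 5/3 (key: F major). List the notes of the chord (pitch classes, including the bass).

F, A, C

A third above F in this key is A.
A fifth above F in this key is C.
Together with the bass F, this spells F major in root position.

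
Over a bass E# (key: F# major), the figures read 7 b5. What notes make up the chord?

The written figures 7 b5 are shorthand for 7/5/3: the 3 is implied.
A third above E# in this key is G#.
A fifth above E# in this key is B, lowered to Bb by the flat.
A seventh above E# in this key is D#.

E#, G#, Bb, D#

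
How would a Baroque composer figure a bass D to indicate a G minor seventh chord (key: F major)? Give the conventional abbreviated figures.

D is the fifth of G minor seventh, so the chord is in second inversion.
A seventh chord in second inversion is figured 6/4/3, conventionally abbreviated 4/3.

4/3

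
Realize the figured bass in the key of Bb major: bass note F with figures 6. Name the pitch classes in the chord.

F, A, D

The written figures 6 are shorthand for 6/3: the 3 is implied.
A third above F in this key is A.
A sixth above F in this key is D.
Together with the bass F, this spells D minor in first inversion.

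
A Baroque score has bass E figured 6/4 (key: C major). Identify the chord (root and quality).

The figures 6/4 indicate a triad in second inversion.
In second inversion the root lies a fourth above the bass: a fourth above E in C major is A.
The chord tones are E, A, C, giving A minor.

A minor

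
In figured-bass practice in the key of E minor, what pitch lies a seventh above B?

A

Counting 6 letter steps above B lands on A; in E minor, that letter is A.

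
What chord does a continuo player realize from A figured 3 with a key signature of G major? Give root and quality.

A minor

The figures 3 indicate a triad in root position.
In root position the bass is the root, so the root is A.
The chord tones are A, C, E, giving A minor.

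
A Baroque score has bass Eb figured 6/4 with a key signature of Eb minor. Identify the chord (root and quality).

The figures 6/4 indicate a triad in second inversion.
In second inversion the root lies a fourth above the bass: a fourth above Eb in Eb minor is Ab.
The chord tones are Eb, Ab, Cb, giving Ab minor.

Ab minor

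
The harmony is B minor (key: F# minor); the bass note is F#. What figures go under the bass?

6/4

F# is the fifth of B minor, so the chord is in second inversion.
A triad in second inversion is figured 6/4, conventionally abbreviated 6/4.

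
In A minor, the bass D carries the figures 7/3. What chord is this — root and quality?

The figures 7/3 indicate a seventh chord in root position.
In root position the bass is the root, so the root is D.
The chord tones are D, F, A, C, giving D minor seventh.

D minor seventh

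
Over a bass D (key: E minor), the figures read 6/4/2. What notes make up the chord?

A second above D in this key is E.
A fourth above D in this key is G.
A sixth above D in this key is B.
Together with the bass D, this spells E minor seventh in third inversion.

D, E, G, B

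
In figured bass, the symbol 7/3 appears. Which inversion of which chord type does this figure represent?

seventh chord, root position

7/3 is shorthand for 7/5/3.
Intervals of 7/5/3 above the bass form a seventh chord; the bass is the root, so this is root position.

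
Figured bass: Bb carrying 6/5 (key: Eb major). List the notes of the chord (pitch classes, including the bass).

Bb, D, F, G

The written figures 6/5 are shorthand for 6/5/3: the 3 is implied.
A third above Bb in this key is D.
A fifth above Bb in this key is F.
A sixth above Bb in this key is G.
Together with the bass Bb, this spells G minor seventh in first inversion.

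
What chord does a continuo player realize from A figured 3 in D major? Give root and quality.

A major

The figures 3 indicate a triad in root position.
In root position the bass is the root, so the root is A.
The chord tones are A, C#, E, giving A major.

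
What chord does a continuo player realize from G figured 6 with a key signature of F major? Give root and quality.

The figures 6 indicate a triad in first inversion.
In first inversion the root lies a sixth above the bass: a sixth above G in F major is E.
The chord tones are G, Bb, E, giving E diminished.

E diminished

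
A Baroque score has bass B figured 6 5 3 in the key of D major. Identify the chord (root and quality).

The figures 6 5 3 indicate a seventh chord in first inversion.
In first inversion the root lies a sixth above the bass: a sixth above B in D major is G.
The chord tones are B, D, F#, G, giving G major seventh.

G major seventh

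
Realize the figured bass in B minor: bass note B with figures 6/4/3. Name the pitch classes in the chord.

B, D, E, G

A third above B in this key is D.
A fourth above B in this key is E.
A sixth above B in this key is G.
Together with the bass B, this spells E minor seventh in second inversion.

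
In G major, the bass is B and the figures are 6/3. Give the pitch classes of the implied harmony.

A third above B in this key is D.
A sixth above B in this key is G.
Together with the bass B, this spells G major in first inversion.

B, D, G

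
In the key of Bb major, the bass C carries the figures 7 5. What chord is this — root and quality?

The figures 7 5 indicate a seventh chord in root position.
In root position the bass is the root, so the root is C.
The chord tones are C, Eb, G, Bb, giving C minor seventh.

C minor seventh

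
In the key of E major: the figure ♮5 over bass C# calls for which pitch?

G

Counting 4 letter steps above C# lands on G; in E major, that letter is G#.
The ♮5 figure makes it natural, giving G.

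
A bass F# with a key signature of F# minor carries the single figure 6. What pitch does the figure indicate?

Counting 5 letter steps above F# lands on D; in F# minor, that letter is D.

D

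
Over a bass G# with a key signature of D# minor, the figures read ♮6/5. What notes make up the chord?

G#, B, D#, E

The written figures ♮6/5 are shorthand for 6/5/3: the 3 is implied.
A third above G# in this key is B.
A fifth above G# in this key is D#.
A sixth above G# in this key is E#, made natural (E) by the ♮ figure.
Together with the bass G#, this spells E major seventh in first inversion.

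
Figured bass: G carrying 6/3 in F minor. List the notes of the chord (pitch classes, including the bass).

A third above G in this key is Bb.
A sixth above G in this key is Eb.
Together with the bass G, this spells Eb major in first inversion.

G, Bb, Eb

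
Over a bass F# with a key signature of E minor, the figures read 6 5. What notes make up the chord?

F#, A, C, D

The written figures 6 5 are shorthand for 6/5/3: the 3 is implied.
A third above F# in this key is A.
A fifth above F# in this key is C.
A sixth above F# in this key is D.
Together with the bass F#, this spells D dominant seventh in first inversion.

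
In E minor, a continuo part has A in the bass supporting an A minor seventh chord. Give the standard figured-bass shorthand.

A is the root of A minor seventh, so the chord is in root position.
A seventh chord in root position is figured 7/5/3, conventionally abbreviated 7.

7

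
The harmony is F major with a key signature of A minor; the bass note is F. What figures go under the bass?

F is the root of F major, so the chord is in root position.
A triad in root position is figured 5/3, conventionally abbreviated (no figures — root-position triad).

no figures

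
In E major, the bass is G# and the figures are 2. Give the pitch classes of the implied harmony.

The written figures 2 are shorthand for 6/4/2: the 6/4 are implied.
A second above G# in this key is A.
A fourth above G# in this key is C#.
A sixth above G# in this key is E.
Together with the bass G#, this spells A major seventh in third inversion.

G#, A, C#, E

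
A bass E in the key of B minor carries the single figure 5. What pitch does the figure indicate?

Counting 4 letter steps above E lands on B; in B minor, that letter is B.

B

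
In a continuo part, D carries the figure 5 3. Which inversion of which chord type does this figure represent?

Intervals of 5/3 above the bass form a triad; the bass is the root, so this is root position.

triad, root position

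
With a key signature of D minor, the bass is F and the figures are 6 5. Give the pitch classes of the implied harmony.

The written figures 6 5 are shorthand for 6/5/3: the 3 is implied.
A third above F in this key is A.
A fifth above F in this key is C.
A sixth above F in this key is D.
Together with the bass F, this spells D minor seventh in first inversion.

F, A, C, D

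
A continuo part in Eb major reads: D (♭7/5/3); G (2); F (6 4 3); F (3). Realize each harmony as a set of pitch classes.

D (b7/5/3): D, F, Ab, Cb.
G (6/4/2): G, Ab, C, Eb.
F (6/4/3): F, Ab, Bb, D.
F (5/3): F, Ab, C.

D, F, Ab, Cb | G, Ab, C, Eb | F, Ab, Bb, D | F, Ab, C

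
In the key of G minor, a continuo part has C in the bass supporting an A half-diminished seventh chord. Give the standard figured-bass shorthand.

C is the third of A half-diminished seventh, so the chord is in first inversion.
A seventh chord in first inversion is figured 6/5/3, conventionally abbreviated 6/5.

6/5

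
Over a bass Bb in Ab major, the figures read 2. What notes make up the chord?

Bb, C, Eb, G

The written figures 2 are shorthand for 6/4/2: the 6/4 are implied.
A second above Bb in this key is C.
A fourth above Bb in this key is Eb.
A sixth above Bb in this key is G.
Together with the bass Bb, this spells C minor seventh in third inversion.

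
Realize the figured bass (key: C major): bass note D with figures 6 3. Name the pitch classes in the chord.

A third above D in this key is F.
A sixth above D in this key is B.
Together with the bass D, this spells B diminished in first inversion.

D, F, B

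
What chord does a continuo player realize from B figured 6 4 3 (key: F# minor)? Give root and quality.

The figures 6 4 3 indicate a seventh chord in second inversion.
In second inversion the root lies a fourth above the bass: a fourth above B in F# minor is E.
The chord tones are B, D, E, G#, giving E dominant seventh.

E dominant seventh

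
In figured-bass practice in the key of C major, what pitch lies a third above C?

Counting 2 letter steps above C lands on E; in C major, that letter is E.

E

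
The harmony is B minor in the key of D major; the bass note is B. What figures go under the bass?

B is the root of B minor, so the chord is in root position.
A triad in root position is figured 5/3, conventionally abbreviated (no figures — root-position triad).

no figures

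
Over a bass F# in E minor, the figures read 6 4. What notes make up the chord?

A fourth above F# in this key is B.
A sixth above F# in this key is D.
Together with the bass F#, this spells B minor in second inversion.

F#, B, D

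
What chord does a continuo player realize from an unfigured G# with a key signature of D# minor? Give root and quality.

G# minor

An unfigured bass indicates a triad in root position.
In root position the bass is the root, so the root is G#.
The chord tones are G#, B, D#, giving G# minor.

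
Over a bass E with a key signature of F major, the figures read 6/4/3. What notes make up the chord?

E, G, A, C

A third above E in this key is G.
A fourth above E in this key is A.
A sixth above E in this key is C.
Together with the bass E, this spells A minor seventh in second inversion.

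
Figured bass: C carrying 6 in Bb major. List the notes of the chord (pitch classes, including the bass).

The written figures 6 are shorthand for 6/3: the 3 is implied.
A third above C in this key is Eb.
A sixth above C in this key is A.
Together with the bass C, this spells A diminished in first inversion.

C, Eb, A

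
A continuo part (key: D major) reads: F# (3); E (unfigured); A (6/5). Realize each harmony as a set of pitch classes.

F# (5/3): F#, A, C#.
E (5/3): E, G, B.
A (6/5/3): A, C#, E, F#.

F#, A, C# | E, G, B | A, C#, E, F#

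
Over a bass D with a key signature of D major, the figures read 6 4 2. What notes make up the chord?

D, E, G, B

A second above D in this key is E.
A fourth above D in this key is G.
A sixth above D in this key is B.
Together with the bass D, this spells E minor seventh in third inversion.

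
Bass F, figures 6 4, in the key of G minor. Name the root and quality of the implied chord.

Bb major

The figures 6 4 indicate a triad in second inversion.
In second inversion the root lies a fourth above the bass: a fourth above F in G minor is Bb.
The chord tones are F, Bb, D, giving Bb major.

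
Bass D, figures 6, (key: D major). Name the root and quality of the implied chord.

The figures 6 indicate a triad in first inversion.
In first inversion the root lies a sixth above the bass: a sixth above D in D major is B.
The chord tones are D, F#, B, giving B minor.

B minor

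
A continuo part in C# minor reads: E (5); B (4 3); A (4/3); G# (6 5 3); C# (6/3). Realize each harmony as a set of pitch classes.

E, G#, B | B, D#, E, G# | A, C#, D#, F# | G#, B, D#, E | C#, E, A

E (5/3): E, G#, B.
B (6/4/3): B, D#, E, G#.
A (6/4/3): A, C#, D#, F#.
G# (6/5/3): G#, B, D#, E.
C# (6/3): C#, E, A.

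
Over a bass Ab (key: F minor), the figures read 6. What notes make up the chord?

The written figures 6 are shorthand for 6/3: the 3 is implied.
A third above Ab in this key is C.
A sixth above Ab in this key is F.
Together with the bass Ab, this spells F minor in first inversion.

Ab, C, F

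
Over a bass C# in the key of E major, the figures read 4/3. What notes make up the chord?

C#, E, F#, A

The written figures 4/3 are shorthand for 6/4/3: the 6 is implied.
A third above C# in this key is E.
A fourth above C# in this key is F#.
A sixth above C# in this key is A.
Together with the bass C#, this spells F# minor seventh in second inversion.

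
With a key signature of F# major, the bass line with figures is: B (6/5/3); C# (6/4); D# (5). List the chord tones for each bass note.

B (6/5/3): B, D#, F#, G#.
C# (6/4): C#, F#, A#.
D# (5/3): D#, F#, A#.

B, D#, F#, G# | C#, F#, A# | D#, F#, A#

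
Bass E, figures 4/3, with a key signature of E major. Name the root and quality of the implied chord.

The figures 4/3 indicate a seventh chord in second inversion.
In second inversion the root lies a fourth above the bass: a fourth above E in E major is A.
The chord tones are E, G#, A, C#, giving A major seventh.

A major seventh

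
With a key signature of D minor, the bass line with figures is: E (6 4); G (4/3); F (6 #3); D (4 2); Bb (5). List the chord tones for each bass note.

E (6/4): E, A, C.
G (6/4/3): G, Bb, C, E.
F (6/#3): F, A#, D.
D (6/4/2): D, E, G, Bb.
Bb (5/3): Bb, D, F.

E, A, C | G, Bb, C, E | F, A#, D | D, E, G, Bb | Bb, D, F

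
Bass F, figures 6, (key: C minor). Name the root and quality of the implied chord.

The figures 6 indicate a triad in first inversion.
In first inversion the root lies a sixth above the bass: a sixth above F in C minor is D.
The chord tones are F, Ab, D, giving D diminished.

D diminished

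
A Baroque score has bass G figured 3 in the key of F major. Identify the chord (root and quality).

The figures 3 indicate a triad in root position.
In root position the bass is the root, so the root is G.
The chord tones are G, Bb, D, giving G minor.

G minor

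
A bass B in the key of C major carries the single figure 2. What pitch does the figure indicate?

C

Counting 1 letter step above B lands on C; in C major, that letter is C.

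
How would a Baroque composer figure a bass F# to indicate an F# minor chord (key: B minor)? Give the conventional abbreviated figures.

no figures

F# is the root of F# minor, so the chord is in root position.
A triad in root position is figured 5/3, conventionally abbreviated (no figures — root-position triad).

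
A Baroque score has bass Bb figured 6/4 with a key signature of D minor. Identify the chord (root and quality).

The figures 6/4 indicate a triad in second inversion.
In second inversion the root lies a fourth above the bass: a fourth above Bb in D minor is E.
The chord tones are Bb, E, G, giving E diminished.

E diminished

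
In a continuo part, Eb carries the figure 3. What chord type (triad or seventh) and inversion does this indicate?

3 is shorthand for 5/3.
Intervals of 5/3 above the bass form a triad; the bass is the root, so this is root position.

triad, root position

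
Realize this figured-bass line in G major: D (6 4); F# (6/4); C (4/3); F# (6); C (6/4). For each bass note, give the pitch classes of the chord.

D (6/4): D, G, B.
F# (6/4): F#, B, D.
C (6/4/3): C, E, F#, A.
F# (6/3): F#, A, D.
C (6/4): C, F#, A.

D, G, B | F#, B, D | C, E, F#, A | F#, A, D | C, F#, A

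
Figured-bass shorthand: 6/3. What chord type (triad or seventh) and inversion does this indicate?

Intervals of 6/3 above the bass form a triad; the bass is the third, so this is first inversion.

triad, first inversion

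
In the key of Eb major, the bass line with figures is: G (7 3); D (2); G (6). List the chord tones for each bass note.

G (7/5/3): G, Bb, D, F.
D (6/4/2): D, Eb, G, Bb.
G (6/3): G, Bb, Eb.

G, Bb, D, F | D, Eb, G, Bb | G, Bb, Eb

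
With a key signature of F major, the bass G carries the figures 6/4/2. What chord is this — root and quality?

The figures 6/4/2 indicate a seventh chord in third inversion.
In third inversion the root lies a second above the bass: a second above G in F major is A.
The chord tones are G, A, C, E, giving A minor seventh.

A minor seventh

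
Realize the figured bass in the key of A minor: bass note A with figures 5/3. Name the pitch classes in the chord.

A third above A in this key is C.
A fifth above A in this key is E.
Together with the bass A, this spells A minor in root position.

A, C, E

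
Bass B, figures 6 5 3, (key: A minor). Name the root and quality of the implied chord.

G dominant seventh

The figures 6 5 3 indicate a seventh chord in first inversion.
In first inversion the root lies a sixth above the bass: a sixth above B in A minor is G.
The chord tones are B, D, F, G, giving G dominant seventh.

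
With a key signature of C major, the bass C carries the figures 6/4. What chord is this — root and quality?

The figures 6/4 indicate a triad in second inversion.
In second inversion the root lies a fourth above the bass: a fourth above C in C major is F.
The chord tones are C, F, A, giving F major.

F major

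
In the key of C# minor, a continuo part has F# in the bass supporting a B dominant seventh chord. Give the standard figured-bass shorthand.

F# is the fifth of B dominant seventh, so the chord is in second inversion.
A seventh chord in second inversion is figured 6/4/3, conventionally abbreviated 4/3.

4/3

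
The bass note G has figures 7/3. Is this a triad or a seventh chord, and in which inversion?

seventh chord, root position

7/3 is shorthand for 7/5/3.
Intervals of 7/5/3 above the bass form a seventh chord; the bass is the root, so this is root position.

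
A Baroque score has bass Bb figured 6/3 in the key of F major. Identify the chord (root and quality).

The figures 6/3 indicate a triad in first inversion.
In first inversion the root lies a sixth above the bass: a sixth above Bb in F major is G.
The chord tones are Bb, D, G, giving G minor.

G minor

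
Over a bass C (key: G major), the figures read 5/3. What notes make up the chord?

C, E, G

A third above C in this key is E.
A fifth above C in this key is G.
Together with the bass C, this spells C major in root position.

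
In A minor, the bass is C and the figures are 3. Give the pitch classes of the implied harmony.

C, E, G

The written figures 3 are shorthand for 5/3: the 5 is implied.
A third above C in this key is E.
A fifth above C in this key is G.
Together with the bass C, this spells C major in root position.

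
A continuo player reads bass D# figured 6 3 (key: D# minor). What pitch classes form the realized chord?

D#, F#, B

A third above D# in this key is F#.
A sixth above D# in this key is B.
Together with the bass D#, this spells B major in first inversion.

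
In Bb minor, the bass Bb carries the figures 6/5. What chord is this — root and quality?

The figures 6/5 indicate a seventh chord in first inversion.
In first inversion the root lies a sixth above the bass: a sixth above Bb in Bb minor is Gb.
The chord tones are Bb, Db, F, Gb, giving Gb major seventh.

Gb major seventh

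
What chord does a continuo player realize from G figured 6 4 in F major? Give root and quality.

C major

The figures 6 4 indicate a triad in second inversion.
In second inversion the root lies a fourth above the bass: a fourth above G in F major is C.
The chord tones are G, C, E, giving C major.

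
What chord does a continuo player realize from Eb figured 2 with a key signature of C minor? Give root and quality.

The figures 2 indicate a seventh chord in third inversion.
In third inversion the root lies a second above the bass: a second above Eb in C minor is F.
The chord tones are Eb, F, Ab, C, giving F minor seventh.

F minor seventh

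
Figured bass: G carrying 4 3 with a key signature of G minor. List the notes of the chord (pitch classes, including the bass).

G, Bb, C, Eb

The written figures 4 3 are shorthand for 6/4/3: the 6 is implied.
A third above G in this key is Bb.
A fourth above G in this key is C.
A sixth above G in this key is Eb.
Together with the bass G, this spells C minor seventh in second inversion.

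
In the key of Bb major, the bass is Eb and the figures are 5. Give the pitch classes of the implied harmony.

Eb, G, Bb

The written figures 5 are shorthand for 5/3: the 3 is implied.
A third above Eb in this key is G.
A fifth above Eb in this key is Bb.
Together with the bass Eb, this spells Eb major in root position.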